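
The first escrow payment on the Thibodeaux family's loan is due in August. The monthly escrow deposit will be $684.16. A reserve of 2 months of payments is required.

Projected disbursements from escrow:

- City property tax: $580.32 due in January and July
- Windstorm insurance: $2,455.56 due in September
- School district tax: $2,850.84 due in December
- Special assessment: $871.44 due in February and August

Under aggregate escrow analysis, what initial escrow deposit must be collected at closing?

$4,208.80

Cushion = 2 × $684.16 = $1,368.32
Trial balance (start $0, +$684.16 each month, − disbursements):
  Aug: +$684.16 − $871.44 → -$187.28
  Sep: +$684.16 − $2,455.56 → -$1,958.68
  Oct: +$684.16 → -$1,274.52
  Nov: +$684.16 → -$590.36
  Dec: +$684.16 − $2,850.84 → -$2,757.04
  Jan: +$684.16 − $580.32 → -$2,653.20
  Feb: +$684.16 − $871.44 → -$2,840.48
  Mar: +$684.16 → -$2,156.32
  Apr: +$684.16 → -$1,472.16
  May: +$684.16 → -$788.00
  Jun: +$684.16 → -$103.84
  Jul: +$684.16 − $580.32 → $0.00
Lowest trial balance = -$2,840.48 (Feb)
Initial deposit = cushion − low point = $1,368.32 − (-$2,840.48) = $4,208.80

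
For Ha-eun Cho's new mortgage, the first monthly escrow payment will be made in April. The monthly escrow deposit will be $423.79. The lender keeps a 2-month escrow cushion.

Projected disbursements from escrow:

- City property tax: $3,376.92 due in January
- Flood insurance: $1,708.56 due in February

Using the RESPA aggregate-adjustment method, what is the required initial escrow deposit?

Cushion = 2 × $423.79 = $847.58
Trial balance (start $0, +$423.79 each month, − disbursements):
  Apr: +$423.79 → $423.79
  May: +$423.79 → $847.58
  Jun: +$423.79 → $1,271.37
  Jul: +$423.79 → $1,695.16
  Aug: +$423.79 → $2,118.95
  Sep: +$423.79 → $2,542.74
  Oct: +$423.79 → $2,966.53
  Nov: +$423.79 → $3,390.32
  Dec: +$423.79 → $3,814.11
  Jan: +$423.79 − $3,376.92 → $860.98
  Feb: +$423.79 − $1,708.56 → -$423.79
  Mar: +$423.79 → $0.00
Lowest trial balance = -$423.79 (Feb)
Initial deposit = cushion − low point = $847.58 − (-$423.79) = $1,271.37

$1,271.37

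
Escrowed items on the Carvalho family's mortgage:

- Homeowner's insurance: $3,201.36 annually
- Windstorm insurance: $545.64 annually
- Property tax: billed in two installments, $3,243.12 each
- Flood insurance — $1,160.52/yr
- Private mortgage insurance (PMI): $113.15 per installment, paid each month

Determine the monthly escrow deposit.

$1,062.63

Homeowner's insurance: $3,201.36/yr
Windstorm insurance: $545.64/yr
Property tax: $3,243.12 × 2 = $6,486.24/yr
Flood insurance: $1,160.52/yr
Private mortgage insurance (PMI): $113.15 × 12 = $1,357.80/yr
Yearly total = $3,201.36 + $545.64 + $6,486.24 + $1,160.52 + $1,357.80 = $12,751.56
Base monthly escrow = $12,751.56 / 12 = $1,062.63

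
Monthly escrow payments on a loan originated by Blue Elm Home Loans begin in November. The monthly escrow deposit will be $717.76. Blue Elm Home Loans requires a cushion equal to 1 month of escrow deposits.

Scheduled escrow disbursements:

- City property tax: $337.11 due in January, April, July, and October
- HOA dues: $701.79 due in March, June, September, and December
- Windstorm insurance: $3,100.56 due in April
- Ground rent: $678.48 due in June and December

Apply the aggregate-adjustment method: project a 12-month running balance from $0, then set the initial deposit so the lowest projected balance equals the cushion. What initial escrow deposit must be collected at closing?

$2,268.04

Cushion = 1 × $717.76 = $717.76
Trial balance (start $0, +$717.76 each month, − disbursements):
  Nov: +$717.76 → $717.76
  Dec: +$717.76 − $1,380.27 → $55.25
  Jan: +$717.76 − $337.11 → $435.90
  Feb: +$717.76 → $1,153.66
  Mar: +$717.76 − $701.79 → $1,169.63
  Apr: +$717.76 − $3,437.67 → -$1,550.28
  May: +$717.76 → -$832.52
  Jun: +$717.76 − $1,380.27 → -$1,495.03
  Jul: +$717.76 − $337.11 → -$1,114.38
  Aug: +$717.76 → -$396.62
  Sep: +$717.76 − $701.79 → -$380.65
  Oct: +$717.76 − $337.11 → $0.00
Lowest trial balance = -$1,550.28 (Apr)
Initial deposit = cushion − low point = $717.76 − (-$1,550.28) = $2,268.04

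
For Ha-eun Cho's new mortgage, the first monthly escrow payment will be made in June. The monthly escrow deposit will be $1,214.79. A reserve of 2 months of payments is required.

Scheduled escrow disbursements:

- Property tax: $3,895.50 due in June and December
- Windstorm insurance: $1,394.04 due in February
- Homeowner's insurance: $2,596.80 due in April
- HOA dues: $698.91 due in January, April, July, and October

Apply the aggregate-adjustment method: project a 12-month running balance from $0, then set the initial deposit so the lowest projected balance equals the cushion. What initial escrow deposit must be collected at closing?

Cushion = 2 × $1,214.79 = $2,429.58
Trial balance (start $0, +$1,214.79 each month, − disbursements):
  Jun: +$1,214.79 − $3,895.50 → -$2,680.71
  Jul: +$1,214.79 − $698.91 → -$2,164.83
  Aug: +$1,214.79 → -$950.04
  Sep: +$1,214.79 → $264.75
  Oct: +$1,214.79 − $698.91 → $780.63
  Nov: +$1,214.79 → $1,995.42
  Dec: +$1,214.79 − $3,895.50 → -$685.29
  Jan: +$1,214.79 − $698.91 → -$169.41
  Feb: +$1,214.79 − $1,394.04 → -$348.66
  Mar: +$1,214.79 → $866.13
  Apr: +$1,214.79 − $3,295.71 → -$1,214.79
  May: +$1,214.79 → $0.00
Lowest trial balance = -$2,680.71 (Jun)
Initial deposit = cushion − low point = $2,429.58 − (-$2,680.71) = $5,110.29

$5,110.29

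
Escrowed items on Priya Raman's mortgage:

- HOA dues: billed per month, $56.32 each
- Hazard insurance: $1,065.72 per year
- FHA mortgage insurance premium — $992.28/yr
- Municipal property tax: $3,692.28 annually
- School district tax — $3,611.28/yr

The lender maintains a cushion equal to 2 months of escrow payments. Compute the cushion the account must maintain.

$1,672.90

HOA dues: $56.32 × 12 = $675.84
Hazard insurance: $1,065.72
FHA mortgage insurance premium: $992.28
Municipal property tax: $3,692.28
School district tax: $3,611.28
Combined annual = $675.84 + $1,065.72 + $992.28 + $3,692.28 + $3,611.28 = $10,037.40
Per month = $10,037.40 / 12 = $836.45
Cushion = 2 × $836.45 = $1,672.90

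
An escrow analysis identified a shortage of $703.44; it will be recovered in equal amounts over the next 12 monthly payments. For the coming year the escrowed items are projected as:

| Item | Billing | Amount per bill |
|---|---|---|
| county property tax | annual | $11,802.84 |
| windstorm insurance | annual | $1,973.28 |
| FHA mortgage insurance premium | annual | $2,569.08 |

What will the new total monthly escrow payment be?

$1,420.72

County property tax = $11,802.84 per year
Windstorm insurance = $1,973.28 per year
FHA mortgage insurance premium = $2,569.08 per year
Total per year = $11,802.84 + $1,973.28 + $2,569.08 = $16,345.20
Base monthly escrow = $16,345.20 / 12 = $1,362.10
Shortage spread = $703.44 / 12 = $58.62/mo
Adjusted monthly = $1,362.10 + $58.62 = $1,420.72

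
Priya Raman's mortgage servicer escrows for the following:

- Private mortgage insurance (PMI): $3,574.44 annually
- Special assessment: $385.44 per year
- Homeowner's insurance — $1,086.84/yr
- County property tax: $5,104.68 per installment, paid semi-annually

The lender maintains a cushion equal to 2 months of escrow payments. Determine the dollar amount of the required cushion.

$2,542.68

Private mortgage insurance (PMI) = $3,574.44
Special assessment = $385.44
Homeowner's insurance = $1,086.84
County property tax = $5,104.68 × 2 = $10,209.36
Total annual escrow = $3,574.44 + $385.44 + $1,086.84 + $10,209.36 = $15,256.08
Monthly escrow = $15,256.08 / 12 = $1,271.34
Cushion = 2 × $1,271.34 = $2,542.68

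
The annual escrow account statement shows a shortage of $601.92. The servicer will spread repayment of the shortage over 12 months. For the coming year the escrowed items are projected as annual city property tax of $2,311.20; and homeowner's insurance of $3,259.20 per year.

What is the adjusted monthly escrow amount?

$514.36

City property tax = $2,311.20 per year
Homeowner's insurance = $3,259.20 per year
Total annual escrow = $2,311.20 + $3,259.20 = $5,570.40
Per month = $5,570.40 ÷ 12 = $464.20
Monthly shortage recovery: $601.92 / 12 = $50.16
New monthly escrow = $464.20 + $50.16 = $514.36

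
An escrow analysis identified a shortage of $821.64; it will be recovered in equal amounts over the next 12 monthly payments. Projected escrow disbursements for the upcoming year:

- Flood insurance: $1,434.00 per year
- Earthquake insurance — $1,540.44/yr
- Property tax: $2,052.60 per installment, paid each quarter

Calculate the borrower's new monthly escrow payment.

Flood insurance = $1,434.00 annually
Earthquake insurance = $1,540.44 annually
Property tax = $2,052.60 × 4 = $8,210.40 annually
Total per year = $1,434.00 + $1,540.44 + $8,210.40 = $11,184.84
Monthly escrow = $11,184.84 / 12 = $932.07
Shortage per month = $821.64 ÷ 12 = $68.47
New monthly escrow = $932.07 + $68.47 = $1,000.54

$1,000.54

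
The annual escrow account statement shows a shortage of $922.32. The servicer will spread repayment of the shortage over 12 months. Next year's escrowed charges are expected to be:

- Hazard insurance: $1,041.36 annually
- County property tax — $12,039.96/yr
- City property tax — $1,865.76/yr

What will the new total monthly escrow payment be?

$1,322.45

Hazard insurance = $1,041.36
County property tax = $12,039.96
City property tax = $1,865.76
Combined annual = $1,041.36 + $12,039.96 + $1,865.76 = $14,947.08
Per month = $14,947.08 ÷ 12 = $1,245.59
Monthly shortage recovery: $922.32 ÷ 12 = $76.86
Adjusted monthly = $1,245.59 + $76.86 = $1,322.45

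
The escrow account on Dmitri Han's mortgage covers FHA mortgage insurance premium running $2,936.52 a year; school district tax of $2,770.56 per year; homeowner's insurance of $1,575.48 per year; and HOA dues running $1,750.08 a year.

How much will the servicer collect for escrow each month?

$752.72

FHA mortgage insurance premium = $2,936.52
School district tax = $2,770.56
Homeowner's insurance = $1,575.48
HOA dues = $1,750.08
Total annual escrow = $2,936.52 + $2,770.56 + $1,575.48 + $1,750.08 = $9,032.64
Per month = $9,032.64 / 12 = $752.72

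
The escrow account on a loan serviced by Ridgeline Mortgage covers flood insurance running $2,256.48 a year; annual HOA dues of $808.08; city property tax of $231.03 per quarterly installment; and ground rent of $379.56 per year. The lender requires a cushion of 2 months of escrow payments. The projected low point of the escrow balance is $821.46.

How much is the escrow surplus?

$93.42

Flood insurance — $2,256.48/yr
HOA dues — $808.08/yr
City property tax — $231.03 × 4 = $924.12/yr
Ground rent — $379.56/yr
Annual escrow total = $4,368.24
Monthly = $4,368.24 / 12 = $364.02
Required cushion = 2 × $364.02 = $728.04
Excess over cushion: $821.46 − $728.04 = $93.42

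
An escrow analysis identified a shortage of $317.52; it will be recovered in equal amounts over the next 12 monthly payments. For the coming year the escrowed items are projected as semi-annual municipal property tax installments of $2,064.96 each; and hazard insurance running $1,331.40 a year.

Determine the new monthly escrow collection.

Municipal property tax — $2,064.96 × 2 = $4,129.92
Hazard insurance — $1,331.40
Annual escrow total = $5,461.32
Monthly = $5,461.32 / 12 = $455.11
Shortage per month = $317.52 ÷ 12 = $26.46
New monthly escrow = $455.11 + $26.46 = $481.57

$481.57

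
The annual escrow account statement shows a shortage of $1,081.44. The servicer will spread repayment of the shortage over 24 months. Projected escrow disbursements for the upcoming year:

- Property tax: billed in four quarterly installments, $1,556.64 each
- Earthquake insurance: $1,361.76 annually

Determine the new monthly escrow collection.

Property tax = $1,556.64 × 4 = $6,226.56/yr
Earthquake insurance = $1,361.76/yr
Total annual escrow = $7,588.32
Base monthly escrow = $7,588.32 ÷ 12 = $632.36
Monthly shortage recovery: $1,081.44 ÷ 24 = $45.06
New monthly escrow = $632.36 + $45.06 = $677.42

$677.42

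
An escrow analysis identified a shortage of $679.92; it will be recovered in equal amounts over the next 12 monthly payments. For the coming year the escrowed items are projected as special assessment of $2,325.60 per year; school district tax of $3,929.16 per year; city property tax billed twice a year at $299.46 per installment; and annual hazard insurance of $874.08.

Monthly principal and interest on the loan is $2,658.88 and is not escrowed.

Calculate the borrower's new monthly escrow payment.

Special assessment: $2,325.60
School district tax: $3,929.16
City property tax: $299.46 × 2 = $598.92
Hazard insurance: $874.08
Annual escrow total = $2,325.60 + $3,929.16 + $598.92 + $874.08 = $7,727.76
Per month = $7,727.76 / 12 = $643.98
Shortage per month = $679.92 / 12 = $56.66
New monthly escrow = $643.98 + $56.66 = $700.64

$700.64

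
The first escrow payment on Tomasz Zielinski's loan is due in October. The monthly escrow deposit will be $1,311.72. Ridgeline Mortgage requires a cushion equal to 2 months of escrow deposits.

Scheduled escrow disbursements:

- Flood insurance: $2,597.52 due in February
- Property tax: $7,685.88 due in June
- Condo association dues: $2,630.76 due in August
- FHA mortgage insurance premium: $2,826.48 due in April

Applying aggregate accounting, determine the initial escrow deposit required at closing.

Cushion = 2 × $1,311.72 = $2,623.44
Trial balance (start $0, +$1,311.72 each month, − disbursements):
  Oct: +$1,311.72 → $1,311.72
  Nov: +$1,311.72 → $2,623.44
  Dec: +$1,311.72 → $3,935.16
  Jan: +$1,311.72 → $5,246.88
  Feb: +$1,311.72 − $2,597.52 → $3,961.08
  Mar: +$1,311.72 → $5,272.80
  Apr: +$1,311.72 − $2,826.48 → $3,758.04
  May: +$1,311.72 → $5,069.76
  Jun: +$1,311.72 − $7,685.88 → -$1,304.40
  Jul: +$1,311.72 → $7.32
  Aug: +$1,311.72 − $2,630.76 → -$1,311.72
  Sep: +$1,311.72 → $0.00
Lowest trial balance = -$1,311.72 (Aug)
Initial deposit = cushion − low point = $2,623.44 − (-$1,311.72) = $3,935.16

$3,935.16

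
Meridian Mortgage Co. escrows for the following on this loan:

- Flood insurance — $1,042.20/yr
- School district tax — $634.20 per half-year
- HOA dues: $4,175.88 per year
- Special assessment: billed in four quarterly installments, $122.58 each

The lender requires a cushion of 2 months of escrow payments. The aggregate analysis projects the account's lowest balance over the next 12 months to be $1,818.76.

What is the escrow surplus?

$655.96

Flood insurance: $1,042.20 annually
School district tax: $634.20 × 2 = $1,268.40 annually
HOA dues: $4,175.88 annually
Special assessment: $122.58 × 4 = $490.32 annually
Total per year = $1,042.20 + $1,268.40 + $4,175.88 + $490.32 = $6,976.80
Monthly = $6,976.80 / 12 = $581.40
Required reserve = 2 × $581.40 = $1,162.80
Excess over cushion: $1,818.76 − $1,162.80 = $655.96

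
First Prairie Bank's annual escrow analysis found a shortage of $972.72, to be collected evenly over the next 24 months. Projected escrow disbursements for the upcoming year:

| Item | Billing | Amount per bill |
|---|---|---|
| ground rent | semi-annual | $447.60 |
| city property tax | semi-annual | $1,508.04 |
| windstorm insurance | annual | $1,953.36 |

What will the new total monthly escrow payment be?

Ground rent = $447.60 × 2 = $895.20
City property tax = $1,508.04 × 2 = $3,016.08
Windstorm insurance = $1,953.36
Yearly total = $5,864.64
Monthly = $5,864.64 ÷ 12 = $488.72
Shortage per month = $972.72 ÷ 24 = $40.53
Adjusted monthly = $488.72 + $40.53 = $529.25

$529.25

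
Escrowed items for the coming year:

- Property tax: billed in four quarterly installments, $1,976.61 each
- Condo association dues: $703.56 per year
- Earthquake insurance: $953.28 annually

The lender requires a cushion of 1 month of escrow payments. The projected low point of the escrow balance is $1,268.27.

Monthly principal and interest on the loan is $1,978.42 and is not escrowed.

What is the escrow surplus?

$471.33

Property tax: $1,976.61 × 4 = $7,906.44 per year
Condo association dues: $703.56 per year
Earthquake insurance: $953.28 per year
Yearly total = $7,906.44 + $703.56 + $953.28 = $9,563.28
Monthly = $9,563.28 ÷ 12 = $796.94
Required reserve = 1 × $796.94 = $796.94
Excess over cushion: $1,268.27 − $796.94 = $471.33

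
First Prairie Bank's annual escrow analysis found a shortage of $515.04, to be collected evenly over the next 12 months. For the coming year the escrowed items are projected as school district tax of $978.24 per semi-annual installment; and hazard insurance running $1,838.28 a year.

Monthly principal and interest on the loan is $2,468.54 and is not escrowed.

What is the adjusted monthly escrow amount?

$359.15

School district tax: $978.24 × 2 = $1,956.48 per year
Hazard insurance: $1,838.28 per year
Total per year = $3,794.76
Base monthly escrow = $3,794.76 ÷ 12 = $316.23
Shortage per month = $515.04 ÷ 12 = $42.92
Adjusted monthly = $316.23 + $42.92 = $359.15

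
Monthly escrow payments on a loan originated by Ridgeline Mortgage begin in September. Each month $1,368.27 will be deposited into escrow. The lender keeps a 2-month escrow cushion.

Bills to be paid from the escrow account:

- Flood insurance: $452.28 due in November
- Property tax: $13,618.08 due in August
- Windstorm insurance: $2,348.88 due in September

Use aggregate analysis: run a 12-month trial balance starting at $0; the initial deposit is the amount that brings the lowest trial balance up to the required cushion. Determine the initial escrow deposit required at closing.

Cushion = 2 × $1,368.27 = $2,736.54
Trial balance (start $0, +$1,368.27 each month, − disbursements):
  Sep: +$1,368.27 − $2,348.88 → -$980.61
  Oct: +$1,368.27 → $387.66
  Nov: +$1,368.27 − $452.28 → $1,303.65
  Dec: +$1,368.27 → $2,671.92
  Jan: +$1,368.27 → $4,040.19
  Feb: +$1,368.27 → $5,408.46
  Mar: +$1,368.27 → $6,776.73
  Apr: +$1,368.27 → $8,145.00
  May: +$1,368.27 → $9,513.27
  Jun: +$1,368.27 → $10,881.54
  Jul: +$1,368.27 → $12,249.81
  Aug: +$1,368.27 − $13,618.08 → $0.00
Lowest trial balance = -$980.61 (Sep)
Initial deposit = cushion − low point = $2,736.54 − (-$980.61) = $3,717.15

$3,717.15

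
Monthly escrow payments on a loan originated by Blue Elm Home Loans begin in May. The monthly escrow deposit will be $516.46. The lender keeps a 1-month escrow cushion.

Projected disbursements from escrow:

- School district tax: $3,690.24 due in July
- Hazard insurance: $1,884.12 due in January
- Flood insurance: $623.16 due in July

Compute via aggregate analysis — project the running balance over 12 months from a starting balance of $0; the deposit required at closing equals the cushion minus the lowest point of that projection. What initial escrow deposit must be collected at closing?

Cushion = 1 × $516.46 = $516.46
Trial balance (start $0, +$516.46 each month, − disbursements):
  May: +$516.46 → $516.46
  Jun: +$516.46 → $1,032.92
  Jul: +$516.46 − $4,313.40 → -$2,764.02
  Aug: +$516.46 → -$2,247.56
  Sep: +$516.46 → -$1,731.10
  Oct: +$516.46 → -$1,214.64
  Nov: +$516.46 → -$698.18
  Dec: +$516.46 → -$181.72
  Jan: +$516.46 − $1,884.12 → -$1,549.38
  Feb: +$516.46 → -$1,032.92
  Mar: +$516.46 → -$516.46
  Apr: +$516.46 → $0.00
Lowest trial balance = -$2,764.02 (Jul)
Initial deposit = cushion − low point = $516.46 − (-$2,764.02) = $3,280.48

$3,280.48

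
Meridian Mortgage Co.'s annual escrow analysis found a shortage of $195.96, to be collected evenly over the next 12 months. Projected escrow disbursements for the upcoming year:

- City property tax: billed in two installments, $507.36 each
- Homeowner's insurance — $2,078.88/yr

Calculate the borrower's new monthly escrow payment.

City property tax: $507.36 × 2 = $1,014.72
Homeowner's insurance: $2,078.88
Total per year = $3,093.60
Base monthly escrow = $3,093.60 ÷ 12 = $257.80
Shortage per month = $195.96 / 12 = $16.33
New monthly escrow = $257.80 + $16.33 = $274.13

$274.13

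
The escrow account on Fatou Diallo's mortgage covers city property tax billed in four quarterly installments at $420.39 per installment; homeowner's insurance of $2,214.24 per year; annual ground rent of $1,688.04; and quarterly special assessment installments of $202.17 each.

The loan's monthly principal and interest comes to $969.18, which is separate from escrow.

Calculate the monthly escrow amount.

$532.71

City property tax — $420.39 × 4 = $1,681.56 annually
Homeowner's insurance — $2,214.24 annually
Ground rent — $1,688.04 annually
Special assessment — $202.17 × 4 = $808.68 annually
Total annual escrow = $6,392.52
Monthly escrow = $6,392.52 / 12 = $532.71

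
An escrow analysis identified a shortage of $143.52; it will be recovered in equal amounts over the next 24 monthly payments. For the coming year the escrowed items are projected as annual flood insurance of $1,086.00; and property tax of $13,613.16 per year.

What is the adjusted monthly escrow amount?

$1,230.91

Flood insurance — $1,086.00 annually
Property tax — $13,613.16 annually
Total annual escrow = $1,086.00 + $13,613.16 = $14,699.16
Per month = $14,699.16 / 12 = $1,224.93
Shortage spread = $143.52 ÷ 24 = $5.98/mo
Adjusted monthly = $1,224.93 + $5.98 = $1,230.91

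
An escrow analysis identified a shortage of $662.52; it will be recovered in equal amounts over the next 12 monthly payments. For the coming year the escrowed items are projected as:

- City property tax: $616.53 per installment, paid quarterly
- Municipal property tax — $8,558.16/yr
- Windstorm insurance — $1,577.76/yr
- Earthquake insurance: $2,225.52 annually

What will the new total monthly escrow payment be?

$1,290.84

City property tax = $616.53 × 4 = $2,466.12
Municipal property tax = $8,558.16
Windstorm insurance = $1,577.76
Earthquake insurance = $2,225.52
Yearly total = $14,827.56
Per month = $14,827.56 / 12 = $1,235.63
Shortage per month = $662.52 ÷ 12 = $55.21
New monthly escrow = $1,235.63 + $55.21 = $1,290.84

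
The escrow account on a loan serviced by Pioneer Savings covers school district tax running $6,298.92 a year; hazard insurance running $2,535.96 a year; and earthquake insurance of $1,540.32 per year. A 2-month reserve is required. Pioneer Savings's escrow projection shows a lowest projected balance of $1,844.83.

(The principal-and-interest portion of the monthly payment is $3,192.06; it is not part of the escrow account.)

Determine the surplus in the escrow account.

School district tax = $6,298.92/yr
Hazard insurance = $2,535.96/yr
Earthquake insurance = $1,540.32/yr
Total per year = $6,298.92 + $2,535.96 + $1,540.32 = $10,375.20
Monthly = $10,375.20 / 12 = $864.60
Required reserve = 2 × $864.60 = $1,729.20
Excess over cushion: $1,844.83 − $1,729.20 = $115.63

$115.63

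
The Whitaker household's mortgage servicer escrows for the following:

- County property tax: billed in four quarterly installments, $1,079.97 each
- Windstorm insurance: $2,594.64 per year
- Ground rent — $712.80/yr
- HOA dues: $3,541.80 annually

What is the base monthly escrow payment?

County property tax: $1,079.97 × 4 = $4,319.88
Windstorm insurance: $2,594.64
Ground rent: $712.80
HOA dues: $3,541.80
Yearly total = $4,319.88 + $2,594.64 + $712.80 + $3,541.80 = $11,169.12
Per month = $11,169.12 ÷ 12 = $930.76

$930.76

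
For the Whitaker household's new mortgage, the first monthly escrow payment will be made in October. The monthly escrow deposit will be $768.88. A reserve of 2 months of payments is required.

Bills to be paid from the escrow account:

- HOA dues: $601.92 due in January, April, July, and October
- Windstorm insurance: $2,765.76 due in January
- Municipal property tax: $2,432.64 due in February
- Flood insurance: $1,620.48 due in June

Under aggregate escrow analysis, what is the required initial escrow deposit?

Cushion = 2 × $768.88 = $1,537.76
Trial balance (start $0, +$768.88 each month, − disbursements):
  Oct: +$768.88 − $601.92 → $166.96
  Nov: +$768.88 → $935.84
  Dec: +$768.88 → $1,704.72
  Jan: +$768.88 − $3,367.68 → -$894.08
  Feb: +$768.88 − $2,432.64 → -$2,557.84
  Mar: +$768.88 → -$1,788.96
  Apr: +$768.88 − $601.92 → -$1,622.00
  May: +$768.88 → -$853.12
  Jun: +$768.88 − $1,620.48 → -$1,704.72
  Jul: +$768.88 − $601.92 → -$1,537.76
  Aug: +$768.88 → -$768.88
  Sep: +$768.88 → $0.00
Lowest trial balance = -$2,557.84 (Feb)
Initial deposit = cushion − low point = $1,537.76 − (-$2,557.84) = $4,095.60

$4,095.60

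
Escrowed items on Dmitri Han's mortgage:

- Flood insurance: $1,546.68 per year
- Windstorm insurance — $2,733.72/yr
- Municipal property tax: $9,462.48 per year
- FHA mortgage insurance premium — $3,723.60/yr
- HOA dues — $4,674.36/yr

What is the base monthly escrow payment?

Flood insurance = $1,546.68 per year
Windstorm insurance = $2,733.72 per year
Municipal property tax = $9,462.48 per year
FHA mortgage insurance premium = $3,723.60 per year
HOA dues = $4,674.36 per year
Total per year = $1,546.68 + $2,733.72 + $9,462.48 + $3,723.60 + $4,674.36 = $22,140.84
Monthly escrow = $22,140.84 / 12 = $1,845.07

$1,845.07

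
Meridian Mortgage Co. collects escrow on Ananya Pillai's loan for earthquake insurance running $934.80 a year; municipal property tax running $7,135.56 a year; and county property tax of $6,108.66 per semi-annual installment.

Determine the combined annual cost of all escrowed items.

$20,287.68

Earthquake insurance: $934.80/yr
Municipal property tax: $7,135.56/yr
County property tax: $6,108.66 × 2 = $12,217.32/yr
Combined annual = $934.80 + $7,135.56 + $12,217.32 = $20,287.68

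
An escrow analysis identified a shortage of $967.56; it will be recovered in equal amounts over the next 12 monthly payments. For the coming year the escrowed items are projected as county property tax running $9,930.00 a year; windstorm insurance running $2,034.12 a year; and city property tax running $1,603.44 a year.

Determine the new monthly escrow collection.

$1,211.26

County property tax = $9,930.00
Windstorm insurance = $2,034.12
City property tax = $1,603.44
Annual escrow total = $9,930.00 + $2,034.12 + $1,603.44 = $13,567.56
Monthly escrow = $13,567.56 ÷ 12 = $1,130.63
Shortage per month = $967.56 / 12 = $80.63
Adjusted monthly = $1,130.63 + $80.63 = $1,211.26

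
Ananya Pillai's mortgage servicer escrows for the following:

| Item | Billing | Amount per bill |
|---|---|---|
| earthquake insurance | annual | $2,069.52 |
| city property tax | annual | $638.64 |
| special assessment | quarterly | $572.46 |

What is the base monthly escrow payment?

Earthquake insurance — $2,069.52
City property tax — $638.64
Special assessment — $572.46 × 4 = $2,289.84
Total annual escrow = $4,998.00
Per month = $4,998.00 ÷ 12 = $416.50

$416.50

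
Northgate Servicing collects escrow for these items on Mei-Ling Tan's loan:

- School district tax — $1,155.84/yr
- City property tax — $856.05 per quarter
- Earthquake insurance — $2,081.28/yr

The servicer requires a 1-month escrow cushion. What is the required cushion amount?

School district tax = $1,155.84/yr
City property tax = $856.05 × 4 = $3,424.20/yr
Earthquake insurance = $2,081.28/yr
Annual escrow total = $6,661.32
Monthly = $6,661.32 / 12 = $555.11
Reserve = 1 × $555.11 = $555.11

$555.11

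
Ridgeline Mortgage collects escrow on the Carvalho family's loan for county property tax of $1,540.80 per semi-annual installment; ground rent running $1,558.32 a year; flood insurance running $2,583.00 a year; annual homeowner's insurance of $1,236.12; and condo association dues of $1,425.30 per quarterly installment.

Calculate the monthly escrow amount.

$1,180.02

County property tax: $1,540.80 × 2 = $3,081.60/yr
Ground rent: $1,558.32/yr
Flood insurance: $2,583.00/yr
Homeowner's insurance: $1,236.12/yr
Condo association dues: $1,425.30 × 4 = $5,701.20/yr
Yearly total = $3,081.60 + $1,558.32 + $2,583.00 + $1,236.12 + $5,701.20 = $14,160.24
Per month = $14,160.24 / 12 = $1,180.02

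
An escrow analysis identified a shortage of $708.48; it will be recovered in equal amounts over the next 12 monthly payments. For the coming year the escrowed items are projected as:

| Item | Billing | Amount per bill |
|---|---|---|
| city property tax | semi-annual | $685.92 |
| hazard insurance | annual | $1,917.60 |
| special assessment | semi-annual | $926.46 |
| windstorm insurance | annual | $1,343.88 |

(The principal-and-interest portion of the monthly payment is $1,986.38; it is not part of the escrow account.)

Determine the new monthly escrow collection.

$599.56

City property tax: $685.92 × 2 = $1,371.84/yr
Hazard insurance: $1,917.60/yr
Special assessment: $926.46 × 2 = $1,852.92/yr
Windstorm insurance: $1,343.88/yr
Total per year = $1,371.84 + $1,917.60 + $1,852.92 + $1,343.88 = $6,486.24
Monthly escrow = $6,486.24 / 12 = $540.52
Monthly shortage recovery: $708.48 / 12 = $59.04
New monthly escrow = $540.52 + $59.04 = $599.56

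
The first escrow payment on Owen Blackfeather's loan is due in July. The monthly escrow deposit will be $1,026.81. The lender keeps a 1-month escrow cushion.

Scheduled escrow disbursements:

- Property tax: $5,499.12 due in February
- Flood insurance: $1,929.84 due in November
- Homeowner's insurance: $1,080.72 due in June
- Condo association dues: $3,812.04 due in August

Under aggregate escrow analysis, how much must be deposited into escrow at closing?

Cushion = 1 × $1,026.81 = $1,026.81
Trial balance (start $0, +$1,026.81 each month, − disbursements):
  Jul: +$1,026.81 → $1,026.81
  Aug: +$1,026.81 − $3,812.04 → -$1,758.42
  Sep: +$1,026.81 → -$731.61
  Oct: +$1,026.81 → $295.20
  Nov: +$1,026.81 − $1,929.84 → -$607.83
  Dec: +$1,026.81 → $418.98
  Jan: +$1,026.81 → $1,445.79
  Feb: +$1,026.81 − $5,499.12 → -$3,026.52
  Mar: +$1,026.81 → -$1,999.71
  Apr: +$1,026.81 → -$972.90
  May: +$1,026.81 → $53.91
  Jun: +$1,026.81 − $1,080.72 → $0.00
Lowest trial balance = -$3,026.52 (Feb)
Initial deposit = cushion − low point = $1,026.81 − (-$3,026.52) = $4,053.33

$4,053.33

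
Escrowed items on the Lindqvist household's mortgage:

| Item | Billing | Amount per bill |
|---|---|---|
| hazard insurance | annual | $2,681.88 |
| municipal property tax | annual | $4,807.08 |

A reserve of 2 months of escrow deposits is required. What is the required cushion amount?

Hazard insurance = $2,681.88 annually
Municipal property tax = $4,807.08 annually
Total per year = $7,488.96
Monthly escrow = $7,488.96 ÷ 12 = $624.08
Required cushion = 2 × $624.08 = $1,248.16

$1,248.16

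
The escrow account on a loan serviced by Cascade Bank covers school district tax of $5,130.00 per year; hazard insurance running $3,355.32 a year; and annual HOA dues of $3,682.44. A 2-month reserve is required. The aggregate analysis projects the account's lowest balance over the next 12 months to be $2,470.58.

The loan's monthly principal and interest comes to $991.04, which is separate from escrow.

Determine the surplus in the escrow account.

$442.62

School district tax — $5,130.00 annually
Hazard insurance — $3,355.32 annually
HOA dues — $3,682.44 annually
Total per year = $12,167.76
Monthly = $12,167.76 ÷ 12 = $1,013.98
Required reserve = 2 × $1,013.98 = $2,027.96
Excess over cushion: $2,470.58 − $2,027.96 = $442.62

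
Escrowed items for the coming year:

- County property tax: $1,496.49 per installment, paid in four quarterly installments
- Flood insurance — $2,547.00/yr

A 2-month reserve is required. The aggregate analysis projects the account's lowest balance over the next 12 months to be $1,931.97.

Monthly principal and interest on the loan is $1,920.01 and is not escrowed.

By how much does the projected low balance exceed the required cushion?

County property tax = $1,496.49 × 4 = $5,985.96/yr
Flood insurance = $2,547.00/yr
Annual escrow total = $8,532.96
Monthly escrow = $8,532.96 ÷ 12 = $711.08
Required reserve = 2 × $711.08 = $1,422.16
Surplus = $1,931.97 − $1,422.16 = $509.81

$509.81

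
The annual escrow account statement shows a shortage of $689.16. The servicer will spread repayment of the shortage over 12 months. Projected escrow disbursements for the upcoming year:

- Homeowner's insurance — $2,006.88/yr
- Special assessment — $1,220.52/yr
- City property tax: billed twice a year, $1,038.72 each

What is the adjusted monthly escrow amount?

Homeowner's insurance = $2,006.88 per year
Special assessment = $1,220.52 per year
City property tax = $1,038.72 × 2 = $2,077.44 per year
Yearly total = $5,304.84
Per month = $5,304.84 / 12 = $442.07
Monthly shortage recovery: $689.16 / 12 = $57.43
Adjusted monthly = $442.07 + $57.43 = $499.50

$499.50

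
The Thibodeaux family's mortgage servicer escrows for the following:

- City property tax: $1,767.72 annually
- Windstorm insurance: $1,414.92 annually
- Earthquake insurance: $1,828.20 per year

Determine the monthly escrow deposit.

$417.57

City property tax: $1,767.72/yr
Windstorm insurance: $1,414.92/yr
Earthquake insurance: $1,828.20/yr
Annual escrow total = $5,010.84
Monthly = $5,010.84 / 12 = $417.57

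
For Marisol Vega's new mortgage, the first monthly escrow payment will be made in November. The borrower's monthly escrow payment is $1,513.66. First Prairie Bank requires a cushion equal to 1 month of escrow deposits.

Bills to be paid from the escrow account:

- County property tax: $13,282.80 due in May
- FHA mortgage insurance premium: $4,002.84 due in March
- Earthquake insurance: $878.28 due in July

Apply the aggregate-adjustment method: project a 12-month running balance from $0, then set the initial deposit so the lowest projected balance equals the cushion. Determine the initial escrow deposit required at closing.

$8,203.68

Cushion = 1 × $1,513.66 = $1,513.66
Trial balance (start $0, +$1,513.66 each month, − disbursements):
  Nov: +$1,513.66 → $1,513.66
  Dec: +$1,513.66 → $3,027.32
  Jan: +$1,513.66 → $4,540.98
  Feb: +$1,513.66 → $6,054.64
  Mar: +$1,513.66 − $4,002.84 → $3,565.46
  Apr: +$1,513.66 → $5,079.12
  May: +$1,513.66 − $13,282.80 → -$6,690.02
  Jun: +$1,513.66 → -$5,176.36
  Jul: +$1,513.66 − $878.28 → -$4,540.98
  Aug: +$1,513.66 → -$3,027.32
  Sep: +$1,513.66 → -$1,513.66
  Oct: +$1,513.66 → $0.00
Lowest trial balance = -$6,690.02 (May)
Initial deposit = cushion − low point = $1,513.66 − (-$6,690.02) = $8,203.68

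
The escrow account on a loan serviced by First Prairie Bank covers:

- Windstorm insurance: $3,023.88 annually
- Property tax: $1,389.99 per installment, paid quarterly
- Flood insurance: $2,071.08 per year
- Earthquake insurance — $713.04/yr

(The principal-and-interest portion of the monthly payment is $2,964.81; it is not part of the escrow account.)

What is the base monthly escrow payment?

$947.33

Windstorm insurance = $3,023.88
Property tax = $1,389.99 × 4 = $5,559.96
Flood insurance = $2,071.08
Earthquake insurance = $713.04
Total annual escrow = $3,023.88 + $5,559.96 + $2,071.08 + $713.04 = $11,367.96
Monthly = $11,367.96 / 12 = $947.33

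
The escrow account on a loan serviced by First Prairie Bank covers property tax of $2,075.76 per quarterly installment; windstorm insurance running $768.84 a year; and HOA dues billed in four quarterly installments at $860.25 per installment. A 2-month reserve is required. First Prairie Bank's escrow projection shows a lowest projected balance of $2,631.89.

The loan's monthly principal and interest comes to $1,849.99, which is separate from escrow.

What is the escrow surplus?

Property tax = $2,075.76 × 4 = $8,303.04 per year
Windstorm insurance = $768.84 per year
HOA dues = $860.25 × 4 = $3,441.00 per year
Total per year = $8,303.04 + $768.84 + $3,441.00 = $12,512.88
Monthly escrow = $12,512.88 / 12 = $1,042.74
Required reserve = 2 × $1,042.74 = $2,085.48
Surplus = $2,631.89 − $2,085.48 = $546.41

$546.41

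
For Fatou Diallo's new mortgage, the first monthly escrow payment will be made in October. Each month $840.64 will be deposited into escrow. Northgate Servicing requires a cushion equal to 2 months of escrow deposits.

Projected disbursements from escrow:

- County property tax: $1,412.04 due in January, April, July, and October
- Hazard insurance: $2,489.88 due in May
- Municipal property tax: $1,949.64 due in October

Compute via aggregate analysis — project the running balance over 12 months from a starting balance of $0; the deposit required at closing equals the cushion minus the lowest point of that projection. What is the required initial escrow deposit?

$4,202.32

Cushion = 2 × $840.64 = $1,681.28
Trial balance (start $0, +$840.64 each month, − disbursements):
  Oct: +$840.64 − $3,361.68 → -$2,521.04
  Nov: +$840.64 → -$1,680.40
  Dec: +$840.64 → -$839.76
  Jan: +$840.64 − $1,412.04 → -$1,411.16
  Feb: +$840.64 → -$570.52
  Mar: +$840.64 → $270.12
  Apr: +$840.64 − $1,412.04 → -$301.28
  May: +$840.64 − $2,489.88 → -$1,950.52
  Jun: +$840.64 → -$1,109.88
  Jul: +$840.64 − $1,412.04 → -$1,681.28
  Aug: +$840.64 → -$840.64
  Sep: +$840.64 → $0.00
Lowest trial balance = -$2,521.04 (Oct)
Initial deposit = cushion − low point = $1,681.28 − (-$2,521.04) = $4,202.32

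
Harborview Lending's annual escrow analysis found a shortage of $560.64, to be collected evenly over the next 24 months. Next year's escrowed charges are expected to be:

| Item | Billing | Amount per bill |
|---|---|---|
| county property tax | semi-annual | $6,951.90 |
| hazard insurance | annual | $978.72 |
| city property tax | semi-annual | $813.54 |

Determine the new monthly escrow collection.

County property tax — $6,951.90 × 2 = $13,903.80 per year
Hazard insurance — $978.72 per year
City property tax — $813.54 × 2 = $1,627.08 per year
Total annual escrow = $16,509.60
Monthly = $16,509.60 / 12 = $1,375.80
Shortage per month = $560.64 / 24 = $23.36
New monthly escrow = $1,375.80 + $23.36 = $1,399.16

$1,399.16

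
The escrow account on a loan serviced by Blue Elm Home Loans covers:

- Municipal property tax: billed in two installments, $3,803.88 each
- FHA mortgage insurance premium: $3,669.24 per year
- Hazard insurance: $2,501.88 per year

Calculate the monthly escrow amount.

Municipal property tax = $3,803.88 × 2 = $7,607.76 annually
FHA mortgage insurance premium = $3,669.24 annually
Hazard insurance = $2,501.88 annually
Total per year = $13,778.88
Monthly = $13,778.88 ÷ 12 = $1,148.24

$1,148.24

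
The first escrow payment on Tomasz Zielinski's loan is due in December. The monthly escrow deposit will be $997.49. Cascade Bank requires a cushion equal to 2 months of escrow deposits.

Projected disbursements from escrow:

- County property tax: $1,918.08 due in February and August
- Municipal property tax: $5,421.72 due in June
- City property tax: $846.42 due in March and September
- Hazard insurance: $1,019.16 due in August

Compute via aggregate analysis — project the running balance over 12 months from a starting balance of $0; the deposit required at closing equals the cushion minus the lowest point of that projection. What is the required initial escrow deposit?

$4,141.03

Cushion = 2 × $997.49 = $1,994.98
Trial balance (start $0, +$997.49 each month, − disbursements):
  Dec: +$997.49 → $997.49
  Jan: +$997.49 → $1,994.98
  Feb: +$997.49 − $1,918.08 → $1,074.39
  Mar: +$997.49 − $846.42 → $1,225.46
  Apr: +$997.49 → $2,222.95
  May: +$997.49 → $3,220.44
  Jun: +$997.49 − $5,421.72 → -$1,203.79
  Jul: +$997.49 → -$206.30
  Aug: +$997.49 − $2,937.24 → -$2,146.05
  Sep: +$997.49 − $846.42 → -$1,994.98
  Oct: +$997.49 → -$997.49
  Nov: +$997.49 → $0.00
Lowest trial balance = -$2,146.05 (Aug)
Initial deposit = cushion − low point = $1,994.98 − (-$2,146.05) = $4,141.03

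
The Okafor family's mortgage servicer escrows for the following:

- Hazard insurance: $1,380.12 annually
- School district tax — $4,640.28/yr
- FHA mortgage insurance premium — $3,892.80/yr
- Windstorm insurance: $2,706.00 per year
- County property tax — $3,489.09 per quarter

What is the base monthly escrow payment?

$2,214.63

Hazard insurance = $1,380.12/yr
School district tax = $4,640.28/yr
FHA mortgage insurance premium = $3,892.80/yr
Windstorm insurance = $2,706.00/yr
County property tax = $3,489.09 × 4 = $13,956.36/yr
Combined annual = $1,380.12 + $4,640.28 + $3,892.80 + $2,706.00 + $13,956.36 = $26,575.56
Per month = $26,575.56 / 12 = $2,214.63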